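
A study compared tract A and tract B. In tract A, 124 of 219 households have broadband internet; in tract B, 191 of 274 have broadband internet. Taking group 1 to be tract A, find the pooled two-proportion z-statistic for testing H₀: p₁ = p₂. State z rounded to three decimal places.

z = -3.006

Sample proportions: p̂₁ = 124/219 = 0.56621 and p̂₂ = 191/274 = 0.69708.
Pooled p̂ = (124+191)/(219+274) = 315/493 = 0.63895.
Pooled SE = √[0.2306942·0.00821585] ≈ 0.043536.
z = -0.13087/0.043536 = -3.006.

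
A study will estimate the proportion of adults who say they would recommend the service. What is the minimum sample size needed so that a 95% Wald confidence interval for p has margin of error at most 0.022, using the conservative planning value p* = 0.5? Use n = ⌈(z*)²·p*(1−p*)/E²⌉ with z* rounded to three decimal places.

n = 1985

For 95% confidence, z* = 1.960.
p*(1−p*) = 0.50·0.50 = 0.2500.
(z*)²·p*(1−p*)/E² = 3.841600·0.2500/0.000484 = 1984.298.
⌈1984.298⌉ = 1985.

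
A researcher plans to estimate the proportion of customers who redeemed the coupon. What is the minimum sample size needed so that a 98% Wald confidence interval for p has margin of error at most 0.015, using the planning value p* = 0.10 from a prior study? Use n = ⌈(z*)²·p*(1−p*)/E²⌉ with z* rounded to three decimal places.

z* = 2.326 at the 98% level.
p*(1−p*) = 0.0900.
(z*)²·p*(1−p*)/E² = 5.410276·0.0900/0.000225 = 2164.110.
⌈2164.110⌉ = 2165.

n = 2165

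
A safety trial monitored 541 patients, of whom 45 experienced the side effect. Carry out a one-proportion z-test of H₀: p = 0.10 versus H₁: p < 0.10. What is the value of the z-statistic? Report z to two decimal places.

z = -1.30

p̂ = 45/541 = 0.08318.
SE₀ = √(0.10·0.90/541) = 0.012898.
z = (p̂ − p₀)/SE = (0.08318 − 0.10)/0.012898 = -1.30.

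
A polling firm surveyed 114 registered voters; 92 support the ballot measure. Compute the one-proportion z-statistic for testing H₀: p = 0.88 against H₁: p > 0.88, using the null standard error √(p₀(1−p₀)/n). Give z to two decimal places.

Sample proportion p̂ = 92/114 = 0.80702.
Null standard error: √(0.88·0.12/114) = √0.000926316 = 0.030435.
z = (p̂ − p₀)/SE = (0.80702 − 0.88)/0.030435 = -2.40.

z = -2.40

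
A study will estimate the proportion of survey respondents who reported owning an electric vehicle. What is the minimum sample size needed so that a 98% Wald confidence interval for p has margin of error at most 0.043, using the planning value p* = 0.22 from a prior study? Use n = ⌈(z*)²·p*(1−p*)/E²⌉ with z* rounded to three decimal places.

z* = 2.326 at the 98% level.
p*(1−p*) = 0.1716.
(z*)²·p*(1−p*)/E² = 5.410276·0.1716/0.001849 = 502.111.
Rounding up, n = 503.

n = 503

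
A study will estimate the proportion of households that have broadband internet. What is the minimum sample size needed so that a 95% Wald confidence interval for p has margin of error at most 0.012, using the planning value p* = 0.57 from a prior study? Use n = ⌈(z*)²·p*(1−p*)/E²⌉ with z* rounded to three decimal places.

z* = 1.960 at the 95% level.
p*(1−p*) = 0.57·0.43 = 0.2451.
(z*)²·p*(1−p*)/E² = 3.841600·0.2451/0.000144 = 6538.723.
⌈6538.723⌉ = 6539.

n = 6539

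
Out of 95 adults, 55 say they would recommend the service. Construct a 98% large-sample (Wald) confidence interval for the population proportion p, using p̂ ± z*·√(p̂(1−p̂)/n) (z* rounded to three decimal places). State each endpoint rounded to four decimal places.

(0.4611, 0.6968)

With x = 55 successes in n = 95, p̂ = 0.57895.
SE(p̂) = √(0.57895·0.42105/95) = 0.050655.
For 98% confidence, z* = 2.326.
Margin of error: 2.326 × 0.050655 = 0.11782.
CI: 0.57895 ± 0.11782 = (0.4611, 0.6968).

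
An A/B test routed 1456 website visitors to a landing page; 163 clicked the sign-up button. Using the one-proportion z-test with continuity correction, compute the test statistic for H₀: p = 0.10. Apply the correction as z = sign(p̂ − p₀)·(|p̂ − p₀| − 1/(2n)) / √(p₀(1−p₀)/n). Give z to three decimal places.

z = 1.476

The sample proportion is 163/1456 = 0.11195. p̂ − p₀ = 0.011951.
1/(2n) = 0.000343.
Corrected numerator: |0.011951| − 0.000343 = 0.011608.
Under H₀, SE = √(p₀(1−p₀)/n) = √(0.10·0.90/1456) = √0.000061813 = 0.007862.
z = +0.011608/0.007862 = 1.476.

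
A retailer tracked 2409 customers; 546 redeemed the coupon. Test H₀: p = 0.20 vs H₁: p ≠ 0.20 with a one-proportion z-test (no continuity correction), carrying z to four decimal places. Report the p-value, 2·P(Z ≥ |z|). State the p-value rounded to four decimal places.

The sample proportion is 546/2409 = 0.22665.
Null standard error: √(0.20·0.80/2409) = √0.000066418 = 0.008150.
z = (p̂ − p₀)/SE = (546/2409 − 0.20)/0.008150 ≈ 3.2701.
From the standard normal, 2·P(Z ≥ |z|) = 0.0011.

p-value = 0.0011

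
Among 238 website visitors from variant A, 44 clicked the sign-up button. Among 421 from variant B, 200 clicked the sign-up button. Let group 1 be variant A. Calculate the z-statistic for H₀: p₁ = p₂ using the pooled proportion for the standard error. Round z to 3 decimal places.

p̂₁ = 44/238 = 0.18487, p̂₂ = 200/421 = 0.47506.
Pooling: p̂ = 244/659 = 0.37026.
Pooled SE = √[0.2331670·0.00657698] ≈ 0.039160.
z = -0.29019/0.039160 = -7.410.

z = -7.410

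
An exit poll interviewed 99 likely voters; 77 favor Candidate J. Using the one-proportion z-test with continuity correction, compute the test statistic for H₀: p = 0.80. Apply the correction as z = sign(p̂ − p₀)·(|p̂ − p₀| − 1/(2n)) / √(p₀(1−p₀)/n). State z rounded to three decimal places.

Sample proportion p̂ = 77/99 = 0.77778. p̂ − p₀ = -0.022222.
1/(2n) = 0.005051.
Corrected numerator: |-0.022222| − 0.005051 = 0.017171.
SE₀ = √(0.80·0.20/99) = 0.040202.
z = (−)0.017171/0.040202 = -0.427.

z = -0.427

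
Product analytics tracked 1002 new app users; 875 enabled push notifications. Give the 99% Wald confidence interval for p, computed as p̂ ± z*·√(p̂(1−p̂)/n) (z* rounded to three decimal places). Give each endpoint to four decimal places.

Sample proportion p̂ = 875/1002 = 0.87325.
Standard error of p̂: √(0.110682/1002) = √0.000110461 = 0.010510.
z* = 2.576 at the 99% level.
Margin of error: 2.576 × 0.010510 = 0.02707.
So the interval runs from 0.8462 to 0.9003.

(0.8462, 0.9003)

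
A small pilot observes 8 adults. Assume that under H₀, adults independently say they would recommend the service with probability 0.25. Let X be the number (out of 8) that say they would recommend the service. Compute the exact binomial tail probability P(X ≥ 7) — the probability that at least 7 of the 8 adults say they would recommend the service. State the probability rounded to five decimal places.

X ~ Binomial(n=8, p=0.25).
P(X ≥ 7) = C(8,7)·0.25^7·0.75^1 + C(8,8)·0.25^8·0.75^0.
= 0.000366 + 0.000015 = 0.00038.

P = 0.00038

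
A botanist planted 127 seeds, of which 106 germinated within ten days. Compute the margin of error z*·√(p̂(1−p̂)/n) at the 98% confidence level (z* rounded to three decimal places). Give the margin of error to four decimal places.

Sample proportion p̂ = 106/127 = 0.83465.
SE = √(p̂(1−p̂)/n) = √(0.138012/127) = 0.032965.
The 98% critical value is z* = 2.326.
Margin of error = z*·SE = 2.326 × 0.032965 = 0.0767.

ME = 0.0767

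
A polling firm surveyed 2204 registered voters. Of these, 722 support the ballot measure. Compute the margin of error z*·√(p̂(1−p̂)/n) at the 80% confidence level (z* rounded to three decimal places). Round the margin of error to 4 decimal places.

Sample proportion p̂ = 722/2204 = 0.32759.
Standard error of p̂: √(0.220273/2204) = √0.000099943 = 0.009997.
z* = 1.282 at the 80% level.
ME = 1.282·0.009997 = 0.0128.

ME = 0.0128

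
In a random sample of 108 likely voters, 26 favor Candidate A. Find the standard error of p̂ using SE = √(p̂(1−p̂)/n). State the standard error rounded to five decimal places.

Sample proportion p̂ = 26/108 = 0.24074.
p̂(1−p̂) = 0.182784.
SE = √(0.182784/108) = 0.04114.

SE = 0.04114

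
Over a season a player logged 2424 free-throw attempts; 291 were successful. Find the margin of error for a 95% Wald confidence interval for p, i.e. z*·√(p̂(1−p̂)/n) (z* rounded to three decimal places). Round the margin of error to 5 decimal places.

ME = 0.01294

p̂ = 291/2424 = 0.12005.
Standard error of p̂: √(0.105638/2424) = √0.000043580 = 0.006602.
z* = 1.960 at the 95% level.
ME = 1.960·0.006602 = 0.01294.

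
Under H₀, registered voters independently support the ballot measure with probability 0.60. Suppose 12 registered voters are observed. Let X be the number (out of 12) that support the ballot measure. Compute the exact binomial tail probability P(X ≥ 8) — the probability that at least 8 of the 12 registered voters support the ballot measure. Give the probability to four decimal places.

P = 0.4382

X is binomial with n = 12 and p = 0.60.
P(X ≥ 8) = Σ_{j=8}^{12} C(12,j)·0.60^j·0.40^{12−j}.
= 0.212841 + 0.141894 + 0.063852 + 0.017414 + 0.002177 = 0.4382.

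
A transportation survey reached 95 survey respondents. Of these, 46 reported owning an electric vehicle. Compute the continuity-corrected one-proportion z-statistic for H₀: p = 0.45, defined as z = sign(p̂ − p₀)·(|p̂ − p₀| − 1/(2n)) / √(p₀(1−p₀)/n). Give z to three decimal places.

z = 0.567

With x = 46 successes in n = 95, p̂ = 0.48421. p̂ − p₀ = 0.034211.
1/(2n) = 0.005263.
Corrected numerator: |0.034211| − 0.005263 = 0.028948.
Under H₀, SE = √(p₀(1−p₀)/n) = √(0.45·0.55/95) = √0.002605263 = 0.051042.
z = +0.028948/0.051042 = 0.567.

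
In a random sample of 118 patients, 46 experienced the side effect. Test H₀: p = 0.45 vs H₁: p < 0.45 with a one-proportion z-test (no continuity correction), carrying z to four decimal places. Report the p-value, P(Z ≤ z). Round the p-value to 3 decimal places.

p-value = 0.094

p̂ = 46/118 = 0.38983.
Null standard error: √(0.45·0.55/118) = √0.002097458 = 0.045798.
Test statistic (full precision, shown to 4 dp): z = (46/118 − 0.45)/SE₀ ≈ -1.3138.
From the standard normal, P(Z ≤ z) = 0.094.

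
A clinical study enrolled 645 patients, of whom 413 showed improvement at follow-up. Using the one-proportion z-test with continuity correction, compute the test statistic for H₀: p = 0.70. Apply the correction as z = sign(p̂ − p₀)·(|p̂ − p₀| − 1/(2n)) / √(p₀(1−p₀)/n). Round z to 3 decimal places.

Sample proportion p̂ = 413/645 = 0.64031. p̂ − p₀ = -0.059690.
1/(2n) = 0.000775.
Corrected numerator: |-0.059690| − 0.000775 = 0.058915.
Null standard error: √(0.70·0.30/645) = √0.000325581 = 0.018044.
z = (−)0.058915/0.018044 = -3.265.

z = -3.265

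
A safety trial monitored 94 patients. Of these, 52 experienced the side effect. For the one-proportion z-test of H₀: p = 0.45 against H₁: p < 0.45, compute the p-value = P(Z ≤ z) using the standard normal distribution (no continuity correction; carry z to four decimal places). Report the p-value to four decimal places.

p̂ = 52/94 = 0.55319.
SE₀ = √(0.45·0.55/94) = 0.051313.
z = (p̂ − p₀)/SE = (52/94 − 0.45)/0.051313 ≈ 2.0110.
From the standard normal, P(Z ≤ z) = 0.9778.

p-value = 0.9778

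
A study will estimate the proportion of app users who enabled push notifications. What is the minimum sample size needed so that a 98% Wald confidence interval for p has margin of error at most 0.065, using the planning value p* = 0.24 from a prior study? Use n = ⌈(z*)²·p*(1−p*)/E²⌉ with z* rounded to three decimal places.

n = 234

The 98% critical value is z* = 2.326.
p*(1−p*) = 0.24·0.76 = 0.1824.
(z*)²·p*(1−p*)/E² = 5.410276·0.1824/0.004225 = 233.570.
Rounding up, n = 234.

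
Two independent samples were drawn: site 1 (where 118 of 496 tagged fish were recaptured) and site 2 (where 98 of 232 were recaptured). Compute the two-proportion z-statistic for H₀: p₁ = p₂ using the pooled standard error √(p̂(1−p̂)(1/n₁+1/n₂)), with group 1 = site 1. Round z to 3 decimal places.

p̂₁ = 118/496 = 0.23790, p̂₂ = 98/232 = 0.42241.
Pooled p̂ = (118+98)/(496+232) = 216/728 = 0.29670.
Pooled SE = √[0.2086705·0.00632647] ≈ 0.036334.
z = (p̂₁ − p̂₂)/SE = (0.23790 − 0.42241)/0.036334 = -0.18451/0.036334 = -5.078.

z = -5.078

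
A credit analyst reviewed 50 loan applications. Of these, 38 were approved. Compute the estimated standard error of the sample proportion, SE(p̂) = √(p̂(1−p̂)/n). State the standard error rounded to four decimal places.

Sample proportion p̂ = 38/50 = 0.76000.
p̂(1−p̂) = 0.182400.
SE = √(0.182400/50) = √0.003648000 = 0.0604.

SE = 0.0604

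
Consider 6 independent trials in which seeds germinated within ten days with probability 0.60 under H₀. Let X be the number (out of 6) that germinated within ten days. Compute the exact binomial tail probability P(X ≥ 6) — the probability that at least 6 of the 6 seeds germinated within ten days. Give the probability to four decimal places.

X is binomial with n = 6 and p = 0.60.
P(X ≥ 6) = C(6,6)·0.60^6·0.40^0.
= 0.046656 = 0.0467.

P = 0.0467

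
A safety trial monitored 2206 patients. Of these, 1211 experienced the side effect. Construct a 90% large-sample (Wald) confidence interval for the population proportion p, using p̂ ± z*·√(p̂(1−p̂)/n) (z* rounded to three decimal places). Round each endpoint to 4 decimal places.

(0.5315, 0.5664)

The sample proportion is 1211/2206 = 0.54896.
SE(p̂) = √(0.54896·0.45104/2206) = 0.010594.
z* = 1.645 at the 90% level.
Margin = 1.645·0.010594 = 0.01743.
So the interval runs from 0.5315 to 0.5664.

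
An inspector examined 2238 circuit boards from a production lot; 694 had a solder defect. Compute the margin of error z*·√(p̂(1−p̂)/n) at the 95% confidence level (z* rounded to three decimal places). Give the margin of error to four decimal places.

With x = 694 successes in n = 2238, p̂ = 0.31010.
Standard error of p̂: √(0.213937/2238) = √0.000095593 = 0.009777.
The 95% critical value is z* = 1.960.
Margin of error = z*·SE = 1.960 × 0.009777 = 0.0192.

ME = 0.0192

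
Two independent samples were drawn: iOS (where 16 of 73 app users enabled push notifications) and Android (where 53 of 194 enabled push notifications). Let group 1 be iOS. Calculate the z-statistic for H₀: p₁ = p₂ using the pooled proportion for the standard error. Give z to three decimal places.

z = -0.899

p̂₁ = 16/73 = 0.21918, p̂₂ = 53/194 = 0.27320.
Pooled p̂ = (16+53)/(73+194) = 69/267 = 0.25843.
Pooled SE = √[0.1916425·0.01885327] ≈ 0.060109.
z = -0.05402/0.060109 = -0.899.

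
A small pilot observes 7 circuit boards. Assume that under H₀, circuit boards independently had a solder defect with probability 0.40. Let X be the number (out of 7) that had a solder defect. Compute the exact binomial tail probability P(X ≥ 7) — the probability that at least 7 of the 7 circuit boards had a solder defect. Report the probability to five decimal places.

X is binomial with n = 7 and p = 0.40.
P(X ≥ 7) = C(7,7)·0.40^7·0.60^0.
= 0.001638 = 0.00164.

P = 0.00164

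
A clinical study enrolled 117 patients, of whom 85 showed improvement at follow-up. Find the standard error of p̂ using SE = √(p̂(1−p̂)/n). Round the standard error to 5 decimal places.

SE = 0.04121

p̂ = 85/117 = 0.72650.
p̂(1−p̂) = 0.198698.
SE = √(0.198698/117) = 0.04121.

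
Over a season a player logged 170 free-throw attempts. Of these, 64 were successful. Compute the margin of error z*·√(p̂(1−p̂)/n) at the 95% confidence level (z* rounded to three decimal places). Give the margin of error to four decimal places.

With x = 64 successes in n = 170, p̂ = 0.37647.
SE = √(p̂(1−p̂)/n) = √(0.234740/170) = 0.037159.
For 95% confidence, z* = 1.960.
So ME = 0.0728.

ME = 0.0728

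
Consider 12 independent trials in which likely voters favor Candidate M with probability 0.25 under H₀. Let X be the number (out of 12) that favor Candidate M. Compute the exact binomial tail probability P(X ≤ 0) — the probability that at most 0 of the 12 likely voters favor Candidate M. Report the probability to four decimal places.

P = 0.0317

X is binomial with n = 12 and p = 0.25.
P(X ≤ 0) = C(12,0)·0.25^0·0.75^12.
= 0.031676 = 0.0317.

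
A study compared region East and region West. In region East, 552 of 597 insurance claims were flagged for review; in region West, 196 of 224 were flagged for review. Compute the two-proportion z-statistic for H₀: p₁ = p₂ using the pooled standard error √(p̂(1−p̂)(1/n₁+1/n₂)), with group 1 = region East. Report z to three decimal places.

Sample proportions: p̂₁ = 552/597 = 0.92462 and p̂₂ = 196/224 = 0.87500.
Pooling: p̂ = 748/821 = 0.91108.
SE = √[p̂(1−p̂)(1/n₁+1/n₂)] = √[0.91108·0.08892·(1/597+1/224)] ≈ 0.022301.
z = 0.04962/0.022301 = 2.225.

z = 2.225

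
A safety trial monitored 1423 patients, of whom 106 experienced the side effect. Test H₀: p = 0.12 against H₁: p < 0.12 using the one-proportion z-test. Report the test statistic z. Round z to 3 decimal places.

The sample proportion is 106/1423 = 0.07449.
Under H₀, SE = √(p₀(1−p₀)/n) = √(0.12·0.88/1423) = √0.000074209 = 0.008614.
Test statistic: z = -0.04551/0.008614 = -5.283.

z = -5.283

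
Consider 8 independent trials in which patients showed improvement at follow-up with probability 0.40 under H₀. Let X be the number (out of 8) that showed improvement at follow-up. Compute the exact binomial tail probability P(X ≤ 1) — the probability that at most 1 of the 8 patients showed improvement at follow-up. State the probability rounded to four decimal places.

P = 0.1064

X is binomial with n = 8 and p = 0.40.
P(X ≤ 1) = C(8,0)·0.40^0·0.60^8 + C(8,1)·0.40^1·0.60^7.
= 0.016796 + 0.089580 = 0.1064.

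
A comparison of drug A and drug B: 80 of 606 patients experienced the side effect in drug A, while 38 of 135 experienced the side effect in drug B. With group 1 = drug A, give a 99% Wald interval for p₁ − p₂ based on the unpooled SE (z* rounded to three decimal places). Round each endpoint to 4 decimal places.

p̂₁ = 0.13201, p̂₂ = 0.28148, so the observed difference is -0.14947.
SE = √(0.000189085 + 0.001498146) = √0.001687231 = 0.041076.
For 99% confidence, z* = 2.576. Margin of error = 0.10581.
CI: -0.14947 ± 0.10581 = (-0.2553, -0.0437).

(-0.2553, -0.0437)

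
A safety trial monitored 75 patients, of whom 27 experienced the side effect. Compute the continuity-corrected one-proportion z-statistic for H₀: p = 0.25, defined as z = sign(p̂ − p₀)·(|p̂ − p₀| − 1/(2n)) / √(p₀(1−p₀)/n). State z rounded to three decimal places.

z = 2.067

p̂ = 27/75 = 0.36000. p̂ − p₀ = 0.110000.
1/(2n) = 0.006667.
Corrected numerator: |0.110000| − 0.006667 = 0.103333.
SE₀ = √(0.25·0.75/75) = 0.050000.
z = (+)0.103333/0.050000 = 2.067.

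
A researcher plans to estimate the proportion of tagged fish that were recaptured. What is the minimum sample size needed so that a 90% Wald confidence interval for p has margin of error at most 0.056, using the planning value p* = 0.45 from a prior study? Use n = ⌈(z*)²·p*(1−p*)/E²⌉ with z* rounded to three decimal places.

n = 214

z* = 1.645 at the 90% level.
p*(1−p*) = 0.45·0.55 = 0.2475.
Required n before rounding: 2.706025 × 0.2475 / 0.056² = 213.565.
Rounding up, n = 214.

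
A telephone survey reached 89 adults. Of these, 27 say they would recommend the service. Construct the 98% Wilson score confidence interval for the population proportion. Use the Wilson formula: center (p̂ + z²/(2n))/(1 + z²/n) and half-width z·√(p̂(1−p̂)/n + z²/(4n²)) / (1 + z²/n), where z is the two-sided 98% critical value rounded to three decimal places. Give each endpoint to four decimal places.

(0.2040, 0.4253)

p̂ = 27/89 = 0.30337; z = 2.326, so z² = 5.410276.
Denominator 1 + z²/n = 1 + 5.410276/89 = 1.060790.
Adjusted center: (0.30337 + z²/(2n))/1.060790 = 0.31464.
Radicand: p̂(1−p̂)/n + z²/(4n²) = 0.002374572 + 0.000170757 = 0.002545329.
Half-width = z·√(radicand)/denom = 2.326·0.050451/1.060790 = 0.11062.
So the interval runs from 0.2040 to 0.4253.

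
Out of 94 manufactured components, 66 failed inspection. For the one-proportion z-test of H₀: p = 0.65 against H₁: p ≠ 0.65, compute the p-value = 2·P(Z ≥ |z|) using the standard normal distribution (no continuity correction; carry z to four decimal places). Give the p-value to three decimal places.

p-value = 0.289

With x = 66 successes in n = 94, p̂ = 0.70213.
Null standard error: √(0.65·0.35/94) = √0.002420213 = 0.049196.
Test statistic (full precision, shown to 4 dp): z = (66/94 − 0.65)/SE₀ ≈ 1.0596.
p-value = 2·P(Z ≥ |z|) with z = 1.0596 → 0.289.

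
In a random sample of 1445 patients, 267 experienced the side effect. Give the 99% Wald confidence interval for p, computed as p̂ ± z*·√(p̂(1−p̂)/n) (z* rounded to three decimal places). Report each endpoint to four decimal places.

The sample proportion is 267/1445 = 0.18478.
Standard error of p̂: √(0.150633/1445) = √0.000104244 = 0.010210.
For 99% confidence, z* = 2.576.
Margin = 2.576·0.010210 = 0.02630.
CI: 0.18478 ± 0.02630 = (0.1585, 0.2111).

(0.1585, 0.2111)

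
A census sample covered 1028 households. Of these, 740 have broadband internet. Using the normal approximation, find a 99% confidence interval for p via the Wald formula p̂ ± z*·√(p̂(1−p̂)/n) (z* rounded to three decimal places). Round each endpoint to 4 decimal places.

With x = 740 successes in n = 1028, p̂ = 0.71984.
Standard error of p̂: √(0.201668/1028) = √0.000196176 = 0.014006.
For 99% confidence, z* = 2.576.
Margin = 2.576·0.014006 = 0.03608.
So the interval runs from 0.6838 to 0.7559.

(0.6838, 0.7559)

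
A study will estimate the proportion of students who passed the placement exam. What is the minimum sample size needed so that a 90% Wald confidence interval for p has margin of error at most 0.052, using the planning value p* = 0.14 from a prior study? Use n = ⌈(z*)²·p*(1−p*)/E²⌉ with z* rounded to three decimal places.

The 90% critical value is z* = 1.645.
p*(1−p*) = 0.14·0.86 = 0.1204.
(z*)²·p*(1−p*)/E² = 2.706025·0.1204/0.002704 = 120.490.
⌈120.490⌉ = 121.

n = 121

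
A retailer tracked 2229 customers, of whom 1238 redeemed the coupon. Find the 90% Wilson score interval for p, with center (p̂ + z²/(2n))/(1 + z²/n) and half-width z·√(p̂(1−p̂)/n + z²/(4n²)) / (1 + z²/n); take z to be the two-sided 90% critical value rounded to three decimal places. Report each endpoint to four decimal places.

p̂ = 1238/2229 = 0.55541; z = 1.645, so z² = 2.706025.
Denominator 1 + z²/n = 1 + 2.706025/2229 = 1.001214.
Adjusted center: (0.55541 + z²/(2n))/1.001214 = 0.55534.
Radicand: p̂(1−p̂)/n + z²/(4n²) = 0.000110781 + 0.000000136 = 0.000110917.
Half-width = z·√(radicand)/denom = 1.645·0.010532/1.001214 = 0.01730.
So the interval runs from 0.5380 to 0.5726.

(0.5380, 0.5726)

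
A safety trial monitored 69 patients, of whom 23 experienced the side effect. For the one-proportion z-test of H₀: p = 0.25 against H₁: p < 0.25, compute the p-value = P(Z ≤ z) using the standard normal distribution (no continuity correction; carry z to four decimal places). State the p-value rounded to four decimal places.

p-value = 0.9450

Sample proportion p̂ = 23/69 = 0.33333.
Null standard error: √(0.25·0.75/69) = √0.002717391 = 0.052129.
z = (p̂ − p₀)/SE = (23/69 − 0.25)/0.052129 ≈ 1.5986.
From the standard normal, P(Z ≤ z) = 0.9450.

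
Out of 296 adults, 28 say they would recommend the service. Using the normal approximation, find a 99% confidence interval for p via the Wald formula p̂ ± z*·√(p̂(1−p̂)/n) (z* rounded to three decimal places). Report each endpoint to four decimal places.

(0.0508, 0.1384)

With x = 28 successes in n = 296, p̂ = 0.09459.
Standard error of p̂: √(0.085646/296) = √0.000289346 = 0.017010.
For 99% confidence, z* = 2.576.
Margin of error: 2.576 × 0.017010 = 0.04382.
Interval: 0.09459 ± 0.04382 → (0.0508, 0.1384).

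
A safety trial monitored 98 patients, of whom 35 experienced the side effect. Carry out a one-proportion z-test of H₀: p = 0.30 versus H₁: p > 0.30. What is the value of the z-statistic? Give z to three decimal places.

z = 1.234

Sample proportion p̂ = 35/98 = 0.35714.
SE₀ = √(0.30·0.70/98) = 0.046291.
z = (0.35714 − 0.30)/0.046291 = 0.05714/0.046291 = 1.234.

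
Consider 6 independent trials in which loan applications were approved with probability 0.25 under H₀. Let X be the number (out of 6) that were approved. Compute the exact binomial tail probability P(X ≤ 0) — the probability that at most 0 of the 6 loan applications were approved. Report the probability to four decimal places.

X ~ Binomial(n=6, p=0.25).
P(X ≤ 0) = C(6,0)·0.25^0·0.75^6.
= 0.177979 = 0.1780.

P = 0.1780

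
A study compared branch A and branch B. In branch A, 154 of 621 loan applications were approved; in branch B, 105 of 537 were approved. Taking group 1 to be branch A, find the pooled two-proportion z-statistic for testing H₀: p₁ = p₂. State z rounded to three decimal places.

z = 2.136

Sample proportions: p̂₁ = 154/621 = 0.24799 and p̂₂ = 105/537 = 0.19553.
Pooling: p̂ = 259/1158 = 0.22366.
SE = √[p̂(1−p̂)(1/n₁+1/n₂)] = √[0.22366·0.77634·(1/621+1/537)] ≈ 0.024555.
z = 0.05246/0.024555 = 2.136.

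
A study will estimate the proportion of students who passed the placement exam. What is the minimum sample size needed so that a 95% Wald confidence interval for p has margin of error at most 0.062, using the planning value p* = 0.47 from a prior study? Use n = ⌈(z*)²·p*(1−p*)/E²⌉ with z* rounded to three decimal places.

n = 249

For 95% confidence, z* = 1.960.
p*(1−p*) = 0.2491.
Required n before rounding: 3.841600 × 0.2491 / 0.062² = 248.944.
Rounding up, n = 249.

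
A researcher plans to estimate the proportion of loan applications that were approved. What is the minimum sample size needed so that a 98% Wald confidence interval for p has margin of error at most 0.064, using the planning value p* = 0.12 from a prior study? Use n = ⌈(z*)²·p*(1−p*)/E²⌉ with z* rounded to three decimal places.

The 98% critical value is z* = 2.326.
p*(1−p*) = 0.12·0.88 = 0.1056.
Required n before rounding: 5.410276 × 0.1056 / 0.064² = 139.484.
Rounding up, n = 140.

n = 140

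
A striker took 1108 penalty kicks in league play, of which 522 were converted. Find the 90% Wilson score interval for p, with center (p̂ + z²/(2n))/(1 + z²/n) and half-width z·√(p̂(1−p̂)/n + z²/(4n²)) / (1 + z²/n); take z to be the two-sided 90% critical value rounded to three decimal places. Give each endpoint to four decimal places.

(0.4466, 0.4958)

Here p̂ = 522/1108 = 0.47112 and z = 1.645 (z² = 2.706025).
1 + z²/n = 1.002442.
Center = (0.47112 + 0.001221)/1.002442 = 0.47119.
Radicand: p̂(1−p̂)/n + z²/(4n²) = 0.000224879 + 0.000000551 = 0.000225430.
Half-width = z·√(radicand)/denom = 1.645·0.015014/1.002442 = 0.02464.
Interval: 0.47119 ± 0.02464 → (0.4466, 0.4958).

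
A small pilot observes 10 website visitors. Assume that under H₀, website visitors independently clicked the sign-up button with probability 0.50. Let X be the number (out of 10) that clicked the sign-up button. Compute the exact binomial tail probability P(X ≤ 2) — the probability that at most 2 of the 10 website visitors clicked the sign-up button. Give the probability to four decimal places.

P = 0.0547

X is binomial with n = 10 and p = 0.50.
P(X ≤ 2) = C(10,0)·0.50^0·0.50^10 + C(10,1)·0.50^1·0.50^9 + C(10,2)·0.50^2·0.50^8.
= 0.000977 + 0.009766 + 0.043945 = 0.0547.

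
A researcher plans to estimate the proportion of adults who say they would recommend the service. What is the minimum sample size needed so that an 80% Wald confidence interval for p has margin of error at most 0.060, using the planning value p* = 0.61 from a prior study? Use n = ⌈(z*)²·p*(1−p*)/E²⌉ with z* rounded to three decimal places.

The 80% critical value is z* = 1.282.
p*(1−p*) = 0.61·0.39 = 0.2379.
(z*)²·p*(1−p*)/E² = 1.643524·0.2379/0.003600 = 108.610.
Rounding up, n = 109.

n = 109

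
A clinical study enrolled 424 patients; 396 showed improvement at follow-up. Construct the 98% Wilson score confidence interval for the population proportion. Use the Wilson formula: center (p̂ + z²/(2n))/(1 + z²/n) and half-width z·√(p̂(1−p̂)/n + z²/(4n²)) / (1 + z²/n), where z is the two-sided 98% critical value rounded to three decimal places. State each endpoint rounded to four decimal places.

(0.9001, 0.9569)

Here p̂ = 396/424 = 0.93396 and z = 2.326 (z² = 5.410276).
1 + z²/n = 1.012760.
Center = (0.93396 + 0.006380)/1.012760 = 0.92849.
Radicand: p̂(1−p̂)/n + z²/(4n²) = 0.000145464 + 0.000007524 = 0.000152988.
Half-width = z·√(radicand)/denom = 2.326·0.012369/1.012760 = 0.02841.
CI: 0.92849 ± 0.02841 = (0.9001, 0.9569).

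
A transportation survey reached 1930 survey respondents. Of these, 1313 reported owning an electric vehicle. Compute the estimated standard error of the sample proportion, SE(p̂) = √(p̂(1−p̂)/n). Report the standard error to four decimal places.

SE = 0.0106

Sample proportion p̂ = 1313/1930 = 0.68031.
p̂(1−p̂) = 0.217488.
Dividing by n and taking the root: √0.000112688 = 0.0106.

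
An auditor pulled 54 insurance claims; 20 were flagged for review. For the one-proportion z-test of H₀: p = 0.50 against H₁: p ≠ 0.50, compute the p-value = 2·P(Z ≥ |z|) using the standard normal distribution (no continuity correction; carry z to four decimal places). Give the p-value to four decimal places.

Sample proportion p̂ = 20/54 = 0.37037.
Null standard error: √(0.50·0.50/54) = √0.004629630 = 0.068041.
z = (p̂ − p₀)/SE = (20/54 − 0.50)/0.068041 ≈ -1.9052.
p-value = 2·P(Z ≥ |z|) with z = -1.9052 → 0.0568.

p-value = 0.0568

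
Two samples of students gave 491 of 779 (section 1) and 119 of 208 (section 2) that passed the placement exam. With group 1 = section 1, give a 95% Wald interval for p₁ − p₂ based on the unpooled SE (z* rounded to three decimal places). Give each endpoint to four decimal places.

p̂₁ = 491/779 = 0.63030, p̂₂ = 119/208 = 0.57212; p̂₁ − p̂₂ = 0.05818.
SE = √(0.000299131 + 0.001176920) = √0.001476051 = 0.038419.
z* = 1.960 at the 95% level. Margin of error = 0.07530.
Interval: 0.05818 ± 0.07530 → (-0.0171, 0.1335).

(-0.0171, 0.1335)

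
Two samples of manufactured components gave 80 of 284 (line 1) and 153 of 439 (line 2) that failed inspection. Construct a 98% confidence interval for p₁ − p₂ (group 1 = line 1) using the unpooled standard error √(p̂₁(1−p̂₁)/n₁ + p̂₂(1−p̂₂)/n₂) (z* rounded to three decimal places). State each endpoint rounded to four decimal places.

p̂₁ = 0.28169, p̂₂ = 0.34852, so the observed difference is -0.06683.
SE = √(0.000712468 + 0.000517206) = √0.001229674 = 0.035067.
The 98% critical value is z* = 2.326. Margin of error = 0.08157.
Interval: -0.06683 ± 0.08157 → (-0.1484, 0.0147).

(-0.1484, 0.0147)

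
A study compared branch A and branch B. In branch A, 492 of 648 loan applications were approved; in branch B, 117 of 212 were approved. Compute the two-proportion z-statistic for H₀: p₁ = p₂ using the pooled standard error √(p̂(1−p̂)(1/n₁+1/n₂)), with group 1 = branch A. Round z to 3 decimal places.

p̂₁ = 492/648 = 0.75926, p̂₂ = 117/212 = 0.55189.
Pooled p̂ = (492+117)/(648+212) = 609/860 = 0.70814.
Pooled SE = √[0.2066779·0.00626019] ≈ 0.035970.
z = 0.20737/0.035970 = 5.765.

z = 5.765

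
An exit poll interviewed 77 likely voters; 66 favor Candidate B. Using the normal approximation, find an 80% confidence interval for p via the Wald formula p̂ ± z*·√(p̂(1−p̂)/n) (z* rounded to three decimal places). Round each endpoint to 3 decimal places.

(0.806, 0.908)

With x = 66 successes in n = 77, p̂ = 0.85714.
SE = √(p̂(1−p̂)/n) = √(0.122449/77) = 0.039878.
z* = 1.282 at the 80% level.
Margin of error: 1.282 × 0.039878 = 0.05112.
CI: 0.85714 ± 0.05112 = (0.806, 0.908).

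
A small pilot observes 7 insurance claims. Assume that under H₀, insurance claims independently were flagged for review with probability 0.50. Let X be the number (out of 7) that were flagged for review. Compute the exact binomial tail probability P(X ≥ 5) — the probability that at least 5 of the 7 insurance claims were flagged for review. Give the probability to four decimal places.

X ~ Binomial(n=7, p=0.50).
P(X ≥ 5) = C(7,5)·0.50^5·0.50^2 + C(7,6)·0.50^6·0.50^1 + C(7,7)·0.50^7·0.50^0.
= 0.164062 + 0.054688 + 0.007812 = 0.2266.

P = 0.2266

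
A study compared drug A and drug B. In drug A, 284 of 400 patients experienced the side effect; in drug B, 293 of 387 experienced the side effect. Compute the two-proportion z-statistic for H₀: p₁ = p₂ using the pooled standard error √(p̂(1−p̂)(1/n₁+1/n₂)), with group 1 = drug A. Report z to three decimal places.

z = -1.494

p̂₁ = 284/400 = 0.71000, p̂₂ = 293/387 = 0.75711.
Pooled p̂ = (284+293)/(400+387) = 577/787 = 0.73316.
Pooled SE = √[0.1956346·0.00508398] ≈ 0.031537.
z = -0.04711/0.031537 = -1.494.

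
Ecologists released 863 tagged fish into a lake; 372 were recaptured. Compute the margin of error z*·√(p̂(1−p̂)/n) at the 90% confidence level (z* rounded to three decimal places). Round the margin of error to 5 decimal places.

Sample proportion p̂ = 372/863 = 0.43105.
SE = √(p̂(1−p̂)/n) = √(0.245247/863) = 0.016858.
z* = 1.645 at the 90% level.
So ME = 0.02773.

ME = 0.02773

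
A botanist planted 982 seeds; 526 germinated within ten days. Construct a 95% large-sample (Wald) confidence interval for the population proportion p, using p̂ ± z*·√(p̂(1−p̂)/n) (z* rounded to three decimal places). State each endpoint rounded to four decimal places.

Sample proportion p̂ = 526/982 = 0.53564.
Standard error of p̂: √(0.248730/982) = √0.000253289 = 0.015915.
For 95% confidence, z* = 1.960.
Margin of error: 1.960 × 0.015915 = 0.03119.
Interval: 0.53564 ± 0.03119 → (0.5044, 0.5668).

(0.5044, 0.5668)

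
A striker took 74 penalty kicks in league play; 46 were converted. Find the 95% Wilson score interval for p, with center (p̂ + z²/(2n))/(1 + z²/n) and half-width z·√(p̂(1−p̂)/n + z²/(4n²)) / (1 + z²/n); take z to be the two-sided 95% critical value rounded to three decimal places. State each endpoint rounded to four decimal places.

(0.5077, 0.7235)

p̂ = 46/74 = 0.62162; z = 1.960, so z² = 3.841600.
Denominator 1 + z²/n = 1 + 3.841600/74 = 1.051914.
Center = (0.62162 + 0.025957)/1.051914 = 0.61562.
Radicand: p̂(1−p̂)/n + z²/(4n²) = 0.003178489 + 0.000175383 = 0.003353872.
Half-width = z·√(radicand)/denom = 1.960·0.057913/1.051914 = 0.10791.
So the interval runs from 0.5077 to 0.7235.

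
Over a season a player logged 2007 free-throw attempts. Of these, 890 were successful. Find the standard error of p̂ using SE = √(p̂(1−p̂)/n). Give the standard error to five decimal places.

SE = 0.01109

The sample proportion is 890/2007 = 0.44345.
p̂(1−p̂) = 0.44345·0.55655 = 0.246802.
SE = √(0.246802/2007) = √0.000122971 = 0.01109.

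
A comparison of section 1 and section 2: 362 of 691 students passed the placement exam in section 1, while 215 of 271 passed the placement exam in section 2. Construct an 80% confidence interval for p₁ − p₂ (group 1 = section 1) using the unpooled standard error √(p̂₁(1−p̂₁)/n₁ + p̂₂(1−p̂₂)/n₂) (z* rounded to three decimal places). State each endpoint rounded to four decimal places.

(-0.3093, -0.2296)

p̂₁ = 362/691 = 0.52388, p̂₂ = 215/271 = 0.79336; p̂₁ − p̂₂ = -0.26948.
Unpooled SE = √(p̂₁(1−p̂₁)/n₁ + p̂₂(1−p̂₂)/n₂) = √(0.000360969 + 0.000604949) = 0.031079.
For 80% confidence, z* = 1.282. Margin = 1.282·0.031079 = 0.03984.
CI: -0.26948 ± 0.03984 = (-0.3093, -0.2296).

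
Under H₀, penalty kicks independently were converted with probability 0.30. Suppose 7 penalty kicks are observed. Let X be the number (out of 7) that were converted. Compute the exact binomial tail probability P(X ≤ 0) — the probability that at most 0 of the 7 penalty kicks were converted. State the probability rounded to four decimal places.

X is binomial with n = 7 and p = 0.30.
P(X ≤ 0) = C(7,0)·0.30^0·0.70^7.
= 0.082354 = 0.0824.

P = 0.0824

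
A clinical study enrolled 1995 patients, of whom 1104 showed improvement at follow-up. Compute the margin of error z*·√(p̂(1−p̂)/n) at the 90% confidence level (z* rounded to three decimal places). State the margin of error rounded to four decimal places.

p̂ = 1104/1995 = 0.55338.
SE = √(p̂(1−p̂)/n) = √(0.247150/1995) = 0.011130.
For 90% confidence, z* = 1.645.
Margin of error = z*·SE = 1.645 × 0.011130 = 0.0183.

ME = 0.0183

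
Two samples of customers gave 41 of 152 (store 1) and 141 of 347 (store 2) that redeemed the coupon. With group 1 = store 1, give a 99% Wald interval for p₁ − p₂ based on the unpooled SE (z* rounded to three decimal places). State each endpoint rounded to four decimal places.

p̂₁ = 0.26974, p̂₂ = 0.40634, so the observed difference is -0.13660.
Unpooled SE = √(p̂₁(1−p̂₁)/n₁ + p̂₂(1−p̂₂)/n₂) = √(0.001295914 + 0.000695181) = 0.044622.
For 99% confidence, z* = 2.576. Margin of error = 0.11495.
Interval: -0.13660 ± 0.11495 → (-0.2515, -0.0217).

(-0.2515, -0.0217)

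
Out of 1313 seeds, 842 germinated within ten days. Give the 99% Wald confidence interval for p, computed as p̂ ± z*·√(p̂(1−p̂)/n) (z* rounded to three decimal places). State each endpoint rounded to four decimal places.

(0.6072, 0.6754)

With x = 842 successes in n = 1313, p̂ = 0.64128.
SE = √(p̂(1−p̂)/n) = √(0.230040/1313) = 0.013236.
The 99% critical value is z* = 2.576.
Margin = 2.576·0.013236 = 0.03410.
CI: 0.64128 ± 0.03410 = (0.6072, 0.6754).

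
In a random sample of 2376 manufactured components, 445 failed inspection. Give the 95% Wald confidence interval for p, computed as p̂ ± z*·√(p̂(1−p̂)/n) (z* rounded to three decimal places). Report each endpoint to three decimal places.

The sample proportion is 445/2376 = 0.18729.
SE = √(p̂(1−p̂)/n) = √(0.152212/2376) = 0.008004.
The 95% critical value is z* = 1.960.
Margin of error: 1.960 × 0.008004 = 0.01569.
So the interval runs from 0.172 to 0.203.

(0.172, 0.203)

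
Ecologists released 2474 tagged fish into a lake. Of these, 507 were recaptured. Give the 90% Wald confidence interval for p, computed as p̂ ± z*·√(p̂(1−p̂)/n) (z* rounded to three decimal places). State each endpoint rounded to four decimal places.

(0.1916, 0.2183)

With x = 507 successes in n = 2474, p̂ = 0.20493.
Standard error of p̂: √(0.162934/2474) = √0.000065859 = 0.008115.
z* = 1.645 at the 90% level.
Margin of error: 1.645 × 0.008115 = 0.01335.
So the interval runs from 0.1916 to 0.2183.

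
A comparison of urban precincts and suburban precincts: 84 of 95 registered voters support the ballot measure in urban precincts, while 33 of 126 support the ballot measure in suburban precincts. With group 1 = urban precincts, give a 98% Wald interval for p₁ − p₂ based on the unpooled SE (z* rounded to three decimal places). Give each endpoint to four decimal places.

(0.5034, 0.7412)

p̂₁ = 84/95 = 0.88421, p̂₂ = 33/126 = 0.26190; p̂₁ − p̂₂ = 0.62231.
SE = √(0.001077708 + 0.001534212) = √0.002611920 = 0.051107.
z* = 2.326 at the 98% level. Margin of error = 0.11887.
CI: 0.62231 ± 0.11887 = (0.5034, 0.7412).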